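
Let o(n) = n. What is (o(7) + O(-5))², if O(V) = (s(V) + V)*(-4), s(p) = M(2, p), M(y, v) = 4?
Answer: 121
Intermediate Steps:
s(p) = 4
O(V) = -16 - 4*V (O(V) = (4 + V)*(-4) = -16 - 4*V)
(o(7) + O(-5))² = (7 + (-16 - 4*(-5)))² = (7 + (-16 + 20))² = (7 + 4)² = 11² = 121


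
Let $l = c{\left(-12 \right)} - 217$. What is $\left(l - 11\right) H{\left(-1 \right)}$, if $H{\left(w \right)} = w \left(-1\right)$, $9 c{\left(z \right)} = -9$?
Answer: $-229$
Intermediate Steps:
$c{\left(z \right)} = -1$ ($c{\left(z \right)} = \frac{1}{9} \left(-9\right) = -1$)
$H{\left(w \right)} = - w$
$l = -218$ ($l = -1 - 217 = -218$)
$\left(l - 11\right) H{\left(-1 \right)} = \left(-218 - 11\right) \left(\left(-1\right) \left(-1\right)\right) = \left(-218 - 11\right) 1 = \left(-229\right) 1 = -229$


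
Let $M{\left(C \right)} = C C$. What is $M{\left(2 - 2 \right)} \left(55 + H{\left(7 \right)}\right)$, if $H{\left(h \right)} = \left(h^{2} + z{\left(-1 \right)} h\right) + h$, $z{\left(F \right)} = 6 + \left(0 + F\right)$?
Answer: $0$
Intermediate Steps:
$z{\left(F \right)} = 6 + F$
$M{\left(C \right)} = C^{2}$
$H{\left(h \right)} = h^{2} + 6 h$ ($H{\left(h \right)} = \left(h^{2} + \left(6 - 1\right) h\right) + h = \left(h^{2} + 5 h\right) + h = h^{2} + 6 h$)
$M{\left(2 - 2 \right)} \left(55 + H{\left(7 \right)}\right) = \left(2 - 2\right)^{2} \left(55 + 7 \left(6 + 7\right)\right) = \left(2 - 2\right)^{2} \left(55 + 7 \cdot 13\right) = 0^{2} \left(55 + 91\right) = 0 \cdot 146 = 0$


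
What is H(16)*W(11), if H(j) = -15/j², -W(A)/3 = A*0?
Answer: 0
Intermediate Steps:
W(A) = 0 (W(A) = -3*A*0 = -3*0 = 0)
H(j) = -15/j²
H(16)*W(11) = -15/16²*0 = -15*1/256*0 = -15/256*0 = 0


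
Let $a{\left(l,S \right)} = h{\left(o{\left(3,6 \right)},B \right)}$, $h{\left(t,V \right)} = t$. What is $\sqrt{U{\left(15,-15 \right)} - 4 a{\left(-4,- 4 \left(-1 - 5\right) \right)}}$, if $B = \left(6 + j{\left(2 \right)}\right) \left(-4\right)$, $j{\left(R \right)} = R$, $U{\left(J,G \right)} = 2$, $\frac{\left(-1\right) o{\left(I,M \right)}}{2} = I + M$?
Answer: $\sqrt{74} \approx 8.6023$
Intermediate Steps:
$o{\left(I,M \right)} = - 2 I - 2 M$ ($o{\left(I,M \right)} = - 2 \left(I + M\right) = - 2 I - 2 M$)
$B = -32$ ($B = \left(6 + 2\right) \left(-4\right) = 8 \left(-4\right) = -32$)
$a{\left(l,S \right)} = -18$ ($a{\left(l,S \right)} = \left(-2\right) 3 - 12 = -6 - 12 = -18$)
$\sqrt{U{\left(15,-15 \right)} - 4 a{\left(-4,- 4 \left(-1 - 5\right) \right)}} = \sqrt{2 - -72} = \sqrt{2 + 72} = \sqrt{74}$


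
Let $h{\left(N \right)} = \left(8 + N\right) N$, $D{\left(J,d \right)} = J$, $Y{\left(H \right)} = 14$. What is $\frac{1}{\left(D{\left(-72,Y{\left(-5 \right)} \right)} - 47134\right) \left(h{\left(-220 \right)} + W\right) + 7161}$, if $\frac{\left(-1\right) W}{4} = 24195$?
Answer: $\frac{1}{2366916001} \approx 4.2249 \cdot 10^{-10}$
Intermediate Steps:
$W = -96780$ ($W = \left(-4\right) 24195 = -96780$)
$h{\left(N \right)} = N \left(8 + N\right)$
$\frac{1}{\left(D{\left(-72,Y{\left(-5 \right)} \right)} - 47134\right) \left(h{\left(-220 \right)} + W\right) + 7161} = \frac{1}{\left(-72 - 47134\right) \left(- 220 \left(8 - 220\right) - 96780\right) + 7161} = \frac{1}{- 47206 \left(\left(-220\right) \left(-212\right) - 96780\right) + 7161} = \frac{1}{- 47206 \left(46640 - 96780\right) + 7161} = \frac{1}{\left(-47206\right) \left(-50140\right) + 7161} = \frac{1}{2366908840 + 7161} = \frac{1}{2366916001}$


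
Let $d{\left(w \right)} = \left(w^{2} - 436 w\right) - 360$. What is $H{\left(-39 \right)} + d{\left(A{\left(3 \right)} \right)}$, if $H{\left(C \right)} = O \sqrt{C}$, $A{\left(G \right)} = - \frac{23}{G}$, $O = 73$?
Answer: $\frac{27373}{9} + 73 i \sqrt{39} \approx 3041.4 + 455.88 i$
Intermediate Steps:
$H{\left(C \right)} = 73 \sqrt{C}$
$d{\left(w \right)} = -360 + w^{2} - 436 w$
$H{\left(-39 \right)} + d{\left(A{\left(3 \right)} \right)} = 73 \sqrt{-39} - \left(360 - \frac{529}{9} + 436 \left(-23\right) \frac{1}{3}\right) = 73 i \sqrt{39} - \left(360 - \frac{529}{9} + 436 \left(-23\right) \frac{1}{3}\right) = 73 i \sqrt{39} - \left(- \frac{8948}{3} - \frac{529}{9}\right) = 73 i \sqrt{39} + \left(-360 + \frac{529}{9} + \frac{10028}{3}\right) = 73 i \sqrt{39} + \frac{27373}{9} = \frac{27373}{9} + 73 i \sqrt{39}$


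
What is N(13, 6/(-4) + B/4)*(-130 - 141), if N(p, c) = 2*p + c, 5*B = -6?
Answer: -32791/5 ≈ -6558.2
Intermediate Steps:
B = -6/5 (B = (1/5)*(-6) = -6/5 ≈ -1.2000)
N(p, c) = c + 2*p
N(13, 6/(-4) + B/4)*(-130 - 141) = ((6/(-4) - 6/5/4) + 2*13)*(-130 - 141) = ((6*(-1/4) - 6/5*1/4) + 26)*(-271) = ((-3/2 - 3/10) + 26)*(-271) = (-9/5 + 26)*(-271) = (121/5)*(-271) = -32791/5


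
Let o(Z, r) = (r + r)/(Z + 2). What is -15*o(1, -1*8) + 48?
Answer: 128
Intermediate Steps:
o(Z, r) = 2*r/(2 + Z) (o(Z, r) = (2*r)/(2 + Z) = 2*r/(2 + Z))
-15*o(1, -1*8) + 48 = -30*(-1*8)/(2 + 1) + 48 = -30*(-8)/3 + 48 = -15*(-16/3) + 48 = 80 + 48 = 128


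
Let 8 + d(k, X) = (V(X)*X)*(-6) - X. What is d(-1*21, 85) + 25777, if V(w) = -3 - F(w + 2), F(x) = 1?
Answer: 27724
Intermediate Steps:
V(w) = -4 (V(w) = -3 - 1*1 = -3 - 1 = -4)
d(k, X) = -8 + 23*X (d(k, X) = -8 + (-4*X*(-6) - X) = -8 + (24*X - X) = -8 + 23*X)
d(-1*21, 85) + 25777 = (-8 + 23*85) + 25777 = (-8 + 1955) + 25777 = 1947 + 25777 = 27724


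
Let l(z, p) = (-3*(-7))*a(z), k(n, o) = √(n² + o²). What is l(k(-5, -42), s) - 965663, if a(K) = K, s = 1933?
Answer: -965663 + 21*√1789 ≈ -9.6478e+5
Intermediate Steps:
l(z, p) = 21*z (l(z, p) = (-3*(-7))*z = 21*z)
l(k(-5, -42), s) - 965663 = 21*√((-5)² + (-42)²) - 965663 = 21*√(25 + 1764) - 965663 = 21*√1789 - 965663 = -965663 + 21*√1789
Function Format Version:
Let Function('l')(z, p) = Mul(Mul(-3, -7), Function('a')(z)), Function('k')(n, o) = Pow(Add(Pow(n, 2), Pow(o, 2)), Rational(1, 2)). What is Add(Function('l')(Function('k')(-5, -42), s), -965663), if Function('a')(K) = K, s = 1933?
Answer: Add(-965663, Mul(21, Pow(1789, Rational(1, 2)))) ≈ -9.6478e+5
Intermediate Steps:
Function('l')(z, p) = Mul(21, z) (Function('l')(z, p) = Mul(Mul(-3, -7), z) = Mul(21, z))
Add(Function('l')(Function('k')(-5, -42), s), -965663) = Add(Mul(21, Pow(Add(Pow(-5, 2), Pow(-42, 2)), Rational(1, 2))), -965663) = Add(Mul(21, Pow(Add(25, 1764), Rational(1, 2))), -965663) = Add(Mul(21, Pow(1789, Rational(1, 2))), -965663) = Add(-965663, Mul(21, Pow(1789, Rational(1, 2))))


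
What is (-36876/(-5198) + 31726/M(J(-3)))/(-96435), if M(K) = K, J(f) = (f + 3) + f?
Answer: 16480112/150380739 ≈ 0.10959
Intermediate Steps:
J(f) = 3 + 2*f (J(f) = (3 + f) + f = 3 + 2*f)
(-36876/(-5198) + 31726/M(J(-3)))/(-96435) = (-36876/(-5198) + 31726/(3 + 2*(-3)))/(-96435) = (-36876*(-1/5198) + 31726/(3 - 6))*(-1/96435) = (18438/2599 + 31726/(-3))*(-1/96435) = (18438/2599 + 31726*(-⅓))*(-1/96435) = (18438/2599 - 31726/3)*(-1/96435) = -82400560/7797*(-1/96435) = 16480112/150380739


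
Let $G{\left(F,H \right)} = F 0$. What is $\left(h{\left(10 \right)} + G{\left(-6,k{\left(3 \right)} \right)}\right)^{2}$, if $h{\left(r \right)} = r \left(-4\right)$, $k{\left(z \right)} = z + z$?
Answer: $1600$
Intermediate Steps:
$k{\left(z \right)} = 2 z$
$h{\left(r \right)} = - 4 r$
$G{\left(F,H \right)} = 0$
$\left(h{\left(10 \right)} + G{\left(-6,k{\left(3 \right)} \right)}\right)^{2} = \left(\left(-4\right) 10 + 0\right)^{2} = \left(-40 + 0\right)^{2} = \left(-40\right)^{2} = 1600$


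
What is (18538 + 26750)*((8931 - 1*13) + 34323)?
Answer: 1958298408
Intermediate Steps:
(18538 + 26750)*((8931 - 1*13) + 34323) = 45288*((8931 - 13) + 34323) = 45288*(8918 + 34323) = 45288*43241 = 1958298408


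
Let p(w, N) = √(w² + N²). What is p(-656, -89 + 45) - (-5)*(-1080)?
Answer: -5400 + 4*√27017 ≈ -4742.5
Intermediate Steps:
p(w, N) = √(N² + w²)
p(-656, -89 + 45) - (-5)*(-1080) = √((-89 + 45)² + (-656)²) - (-5)*(-1080) = √((-44)² + 430336) - 1*5400 = √(1936 + 430336) - 5400 = √432272 - 5400 = 4*√27017 - 5400 = -5400 + 4*√27017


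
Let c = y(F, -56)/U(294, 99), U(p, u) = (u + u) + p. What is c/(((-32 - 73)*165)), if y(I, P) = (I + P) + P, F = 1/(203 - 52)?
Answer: 1879/143012100 ≈ 1.3139e-5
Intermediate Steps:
F = 1/151 ≈ 0.0066225
y(I, P) = I + 2*P
U(p, u) = p + 2*u (U(p, u) = 2*u + p = p + 2*u)
c = -5637/24764 (c = (1/151 + 2*(-56))/(294 + 2*99) = (1/151 - 112)/(294 + 198) = -16911/151/492 = -16911/151*1/492 = -5637/24764 ≈ -0.22763)
c/(((-32 - 73)*165)) = -5637*1/(165*(-32 - 73))/24764 = -5637/(24764*((-105*165))) = -5637/24764/(-17325) = -5637/24764*(-1/17325) = 1879/143012100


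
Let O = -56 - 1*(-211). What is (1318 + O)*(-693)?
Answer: -1020789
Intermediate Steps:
O = 155 (O = -56 + 211 = 155)
(1318 + O)*(-693) = (1318 + 155)*(-693) = 1473*(-693) = -1020789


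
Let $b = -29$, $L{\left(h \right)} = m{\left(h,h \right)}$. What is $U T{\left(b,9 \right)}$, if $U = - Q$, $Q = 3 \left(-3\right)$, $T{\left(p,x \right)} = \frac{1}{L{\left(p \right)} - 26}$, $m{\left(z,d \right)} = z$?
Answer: $- \frac{9}{55} \approx -0.16364$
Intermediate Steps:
$L{\left(h \right)} = h$
$T{\left(p,x \right)} = \frac{1}{-26 + p}$ ($T{\left(p,x \right)} = \frac{1}{p - 26} = \frac{1}{-26 + p}$)
$Q = -9$
$U = 9$ ($U = \left(-1\right) \left(-9\right) = 9$)
$U T{\left(b,9 \right)} = \frac{9}{-26 - 29} = \frac{9}{-55} = 9 \left(- \frac{1}{55}\right) = - \frac{9}{55}$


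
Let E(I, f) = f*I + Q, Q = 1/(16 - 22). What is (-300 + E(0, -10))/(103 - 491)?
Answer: 1801/2328 ≈ 0.77363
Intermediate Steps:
Q = -⅙ (Q = 1/(-6) = -⅙ ≈ -0.16667)
E(I, f) = -⅙ + I*f (E(I, f) = f*I - ⅙ = I*f - ⅙ = -⅙ + I*f)
(-300 + E(0, -10))/(103 - 491) = (-300 + (-⅙ + 0*(-10)))/(103 - 491) = (-300 + (-⅙ + 0))/(-388) = (-300 - ⅙)*(-1/388) = -1801/6*(-1/388) = 1801/2328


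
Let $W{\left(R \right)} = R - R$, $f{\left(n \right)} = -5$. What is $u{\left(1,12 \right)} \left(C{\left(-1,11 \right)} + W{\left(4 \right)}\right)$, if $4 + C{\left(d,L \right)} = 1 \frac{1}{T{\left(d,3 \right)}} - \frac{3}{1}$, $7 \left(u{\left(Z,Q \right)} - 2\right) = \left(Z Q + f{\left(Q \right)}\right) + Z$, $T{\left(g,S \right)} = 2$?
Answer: $- \frac{143}{7} \approx -20.429$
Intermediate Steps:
$W{\left(R \right)} = 0$
$u{\left(Z,Q \right)} = \frac{9}{7} + \frac{Z}{7} + \frac{Q Z}{7}$ ($u{\left(Z,Q \right)} = 2 + \frac{\left(Z Q - 5\right) + Z}{7} = 2 + \frac{\left(Q Z - 5\right) + Z}{7} = 2 + \frac{\left(-5 + Q Z\right) + Z}{7} = 2 + \frac{-5 + Z + Q Z}{7} = 2 + \left(- \frac{5}{7} + \frac{Z}{7} + \frac{Q Z}{7}\right) = \frac{9}{7} + \frac{Z}{7} + \frac{Q Z}{7}$)
$C{\left(d,L \right)} = - \frac{13}{2}$ ($C{\left(d,L \right)} = -4 + \left(1 \cdot \frac{1}{2} - \frac{3}{1}\right) = -4 + \left(1 \cdot \frac{1}{2} - 3\right) = -4 + \left(\frac{1}{2} - 3\right) = -4 - \frac{5}{2} = - \frac{13}{2}$)
$u{\left(1,12 \right)} \left(C{\left(-1,11 \right)} + W{\left(4 \right)}\right) = \left(\frac{9}{7} + \frac{1}{7} \cdot 1 + \frac{1}{7} \cdot 12 \cdot 1\right) \left(- \frac{13}{2} + 0\right) = \left(\frac{9}{7} + \frac{1}{7} + \frac{12}{7}\right) \left(- \frac{13}{2}\right) = \frac{22}{7} \left(- \frac{13}{2}\right) = - \frac{143}{7}$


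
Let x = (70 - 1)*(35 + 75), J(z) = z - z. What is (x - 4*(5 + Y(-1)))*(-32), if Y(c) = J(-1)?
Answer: -242240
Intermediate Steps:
J(z) = 0
Y(c) = 0
x = 7590 (x = 69*110 = 7590)
(x - 4*(5 + Y(-1)))*(-32) = (7590 - 4*(5 + 0))*(-32) = (7590 - 4*5)*(-32) = (7590 - 20)*(-32) = 7570*(-32) = -242240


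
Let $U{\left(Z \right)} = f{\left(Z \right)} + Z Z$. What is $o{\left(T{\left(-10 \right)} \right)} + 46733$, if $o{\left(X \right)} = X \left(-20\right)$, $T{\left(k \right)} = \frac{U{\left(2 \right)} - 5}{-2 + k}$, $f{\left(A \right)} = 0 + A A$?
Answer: $46738$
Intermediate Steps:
$f{\left(A \right)} = A^{2}$ ($f{\left(A \right)} = 0 + A^{2} = A^{2}$)
$U{\left(Z \right)} = 2 Z^{2}$ ($U{\left(Z \right)} = Z^{2} + Z Z = Z^{2} + Z^{2} = 2 Z^{2}$)
$T{\left(k \right)} = \frac{3}{-2 + k}$ ($T{\left(k \right)} = \frac{2 \cdot 2^{2} - 5}{-2 + k} = \frac{2 \cdot 4 - 5}{-2 + k} = \frac{8 - 5}{-2 + k} = \frac{3}{-2 + k}$)
$o{\left(X \right)} = - 20 X$
$o{\left(T{\left(-10 \right)} \right)} + 46733 = - 20 \frac{3}{-2 - 10} + 46733 = - 20 \frac{3}{-12} + 46733 = - 20 \cdot 3 \left(- \frac{1}{12}\right) + 46733 = \left(-20\right) \left(- \frac{1}{4}\right) + 46733 = 5 + 46733 = 46738$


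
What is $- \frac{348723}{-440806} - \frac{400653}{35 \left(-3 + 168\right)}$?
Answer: $- \frac{5290799121}{77141050} \approx -68.586$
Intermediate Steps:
$- \frac{348723}{-440806} - \frac{400653}{35 \left(-3 + 168\right)} = \left(-348723\right) \left(- \frac{1}{440806}\right) - \frac{400653}{35 \cdot 165} = \frac{348723}{440806} - \frac{400653}{5775} = \frac{348723}{440806} - \frac{12141}{175} = - \frac{5290799121}{77141050}$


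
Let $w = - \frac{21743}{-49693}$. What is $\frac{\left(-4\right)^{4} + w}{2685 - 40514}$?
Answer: $- \frac{12743151}{1879836497} \approx -0.0067789$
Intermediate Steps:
$w = \frac{21743}{49693}$ ($w = \left(-21743\right) \left(- \frac{1}{49693}\right) = \frac{21743}{49693} \approx 0.43755$)
$\frac{\left(-4\right)^{4} + w}{2685 - 40514} = \frac{\left(-4\right)^{4} + \frac{21743}{49693}}{2685 - 40514} = \frac{256 + \frac{21743}{49693}}{-37829} = \frac{12743151}{49693} \left(- \frac{1}{37829}\right) = - \frac{12743151}{1879836497}$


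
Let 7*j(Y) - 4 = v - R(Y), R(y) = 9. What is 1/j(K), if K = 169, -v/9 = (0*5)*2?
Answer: -7/5 ≈ -1.4000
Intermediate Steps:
v = 0 (v = -9*0*5*2 = -0*2 = -9*0 = 0)
j(Y) = -5/7 (j(Y) = 4/7 + (0 - 1*9)/7 = 4/7 + (0 - 9)/7 = 4/7 + (⅐)*(-9) = 4/7 - 9/7 = -5/7)
1/j(K) = 1/(-5/7) = -7/5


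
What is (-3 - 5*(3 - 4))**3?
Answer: 8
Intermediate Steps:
(-3 - 5*(3 - 4))**3 = (-3 - 5*(-1))**3 = (-3 + 5)**3 = 2**3 = 8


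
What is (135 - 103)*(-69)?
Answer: -2208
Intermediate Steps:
(135 - 103)*(-69) = 32*(-69) = -2208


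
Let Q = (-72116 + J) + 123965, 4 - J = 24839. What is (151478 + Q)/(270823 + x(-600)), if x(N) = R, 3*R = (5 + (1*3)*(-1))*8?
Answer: 535476/812485 ≈ 0.65906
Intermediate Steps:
J = -24835 (J = 4 - 1*24839 = 4 - 24839 = -24835)
Q = 27014 (Q = (-72116 - 24835) + 123965 = -96951 + 123965 = 27014)
R = 16/3 (R = ((5 + (1*3)*(-1))*8)/3 = ((5 + 3*(-1))*8)/3 = ((5 - 3)*8)/3 = (2*8)/3 = (⅓)*16 = 16/3 ≈ 5.3333)
x(N) = 16/3
(151478 + Q)/(270823 + x(-600)) = (151478 + 27014)/(270823 + 16/3) = 178492/(812485/3) = 178492*(3/812485) = 535476/812485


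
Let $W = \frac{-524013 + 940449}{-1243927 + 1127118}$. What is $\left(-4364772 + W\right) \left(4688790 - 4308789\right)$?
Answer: $- \frac{193741636058988984}{116809} \approx -1.6586 \cdot 10^{12}$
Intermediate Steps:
$W = - \frac{416436}{116809}$ ($W = \frac{416436}{-116809} = 416436 \left(- \frac{1}{116809}\right) = - \frac{416436}{116809} \approx -3.5651$)
$\left(-4364772 + W\right) \left(4688790 - 4308789\right) = \left(-4364772 - \frac{416436}{116809}\right) \left(4688790 - 4308789\right) = \left(- \frac{509845068984}{116809}\right) 380001 = - \frac{193741636058988984}{116809}$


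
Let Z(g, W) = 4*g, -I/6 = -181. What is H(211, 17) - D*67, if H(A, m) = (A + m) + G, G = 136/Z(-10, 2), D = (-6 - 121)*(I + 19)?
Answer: 47013348/5 ≈ 9.4027e+6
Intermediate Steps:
I = 1086 (I = -6*(-181) = 1086)
D = -140335 (D = (-6 - 121)*(1086 + 19) = -127*1105 = -140335)
G = -17/5 (G = 136/((4*(-10))) = 136/(-40) = 136*(-1/40) = -17/5 ≈ -3.4000)
H(A, m) = -17/5 + A + m (H(A, m) = (A + m) - 17/5 = -17/5 + A + m)
H(211, 17) - D*67 = (-17/5 + 211 + 17) - (-140335)*67 = 1123/5 - 1*(-9402445) = 1123/5 + 9402445 = 47013348/5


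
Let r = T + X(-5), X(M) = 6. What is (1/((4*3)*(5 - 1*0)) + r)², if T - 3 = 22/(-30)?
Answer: 247009/3600 ≈ 68.614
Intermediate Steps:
T = 34/15 (T = 3 + 22/(-30) = 3 + 22*(-1/30) = 3 - 11/15 = 34/15 ≈ 2.2667)
r = 124/15 (r = 34/15 + 6 = 124/15 ≈ 8.2667)
(1/((4*3)*(5 - 1*0)) + r)² = (1/((4*3)*(5 - 1*0)) + 124/15)² = (1/(12*(5 + 0)) + 124/15)² = (1/(12*5) + 124/15)² = (1/60 + 124/15)² = (497/60)² = 247009/3600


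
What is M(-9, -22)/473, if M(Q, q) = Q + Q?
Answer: -18/473 ≈ -0.038055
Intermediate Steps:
M(Q, q) = 2*Q
M(-9, -22)/473 = (2*(-9))/473 = -18*1/473 = -18/473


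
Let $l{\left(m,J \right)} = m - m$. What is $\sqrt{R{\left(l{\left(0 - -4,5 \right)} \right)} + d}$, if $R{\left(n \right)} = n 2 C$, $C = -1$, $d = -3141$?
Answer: $3 i \sqrt{349} \approx 56.045 i$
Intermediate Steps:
$l{\left(m,J \right)} = 0$
$R{\left(n \right)} = - 2 n$ ($R{\left(n \right)} = n 2 \left(-1\right) = 2 n \left(-1\right) = - 2 n$)
$\sqrt{R{\left(l{\left(0 - -4,5 \right)} \right)} + d} = \sqrt{\left(-2\right) 0 - 3141} = \sqrt{0 - 3141} = \sqrt{-3141} = 3 i \sqrt{349}$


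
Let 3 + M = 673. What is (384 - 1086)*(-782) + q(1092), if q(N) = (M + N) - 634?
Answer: 550092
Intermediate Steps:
M = 670 (M = -3 + 673 = 670)
q(N) = 36 + N (q(N) = (670 + N) - 634 = 36 + N)
(384 - 1086)*(-782) + q(1092) = (384 - 1086)*(-782) + (36 + 1092) = -702*(-782) + 1128 = 548964 + 1128 = 550092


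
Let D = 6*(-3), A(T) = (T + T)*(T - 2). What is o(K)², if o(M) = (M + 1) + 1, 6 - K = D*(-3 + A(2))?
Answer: 2116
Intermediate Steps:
A(T) = 2*T*(-2 + T) (A(T) = (2*T)*(-2 + T) = 2*T*(-2 + T))
D = -18
K = -48 (K = 6 - (-18)*(-3 + 2*2*(-2 + 2)) = 6 - (-18)*(-3 + 2*2*0) = 6 - (-18)*(-3 + 0) = 6 - (-18)*(-3) = 6 - 1*54 = 6 - 54 = -48)
o(M) = 2 + M (o(M) = (1 + M) + 1 = 2 + M)
o(K)² = (2 - 48)² = (-46)² = 2116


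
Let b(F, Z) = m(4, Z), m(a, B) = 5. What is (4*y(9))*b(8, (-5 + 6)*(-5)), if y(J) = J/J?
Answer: 20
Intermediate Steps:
b(F, Z) = 5
y(J) = 1
(4*y(9))*b(8, (-5 + 6)*(-5)) = (4*1)*5 = 4*5 = 20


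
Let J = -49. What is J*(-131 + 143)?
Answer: -588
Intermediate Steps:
J*(-131 + 143) = -49*(-131 + 143) = -49*12 = -588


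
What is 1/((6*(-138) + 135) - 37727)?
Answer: -1/38420 ≈ -2.6028e-5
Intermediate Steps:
1/((6*(-138) + 135) - 37727) = 1/((-828 + 135) - 37727) = 1/(-693 - 37727) = 1/(-38420) = -1/38420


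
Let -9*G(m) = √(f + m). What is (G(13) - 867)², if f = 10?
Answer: (7803 + √23)²/81 ≈ 7.5261e+5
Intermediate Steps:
G(m) = -√(10 + m)/9
(G(13) - 867)² = (-√(10 + 13)/9 - 867)² = (-√23/9 - 867)² = (-867 - √23/9)²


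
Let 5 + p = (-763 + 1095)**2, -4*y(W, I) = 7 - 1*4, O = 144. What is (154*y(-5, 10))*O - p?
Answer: -126851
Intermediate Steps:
y(W, I) = -3/4 (y(W, I) = -(7 - 1*4)/4 = -(7 - 4)/4 = -1/4*3 = -3/4)
p = 110219 (p = -5 + (-763 + 1095)**2 = -5 + 332**2 = -5 + 110224 = 110219)
(154*y(-5, 10))*O - p = (154*(-3/4))*144 - 1*110219 = -231/2*144 - 110219 = -16632 - 110219 = -126851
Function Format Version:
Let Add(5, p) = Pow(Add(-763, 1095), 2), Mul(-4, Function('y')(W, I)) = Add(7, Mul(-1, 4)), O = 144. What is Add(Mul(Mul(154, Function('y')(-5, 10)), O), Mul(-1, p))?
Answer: -126851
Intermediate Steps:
Function('y')(W, I) = Rational(-3, 4) (Function('y')(W, I) = Mul(Rational(-1, 4), Add(7, Mul(-1, 4))) = Mul(Rational(-1, 4), Add(7, -4)) = Mul(Rational(-1, 4), 3) = Rational(-3, 4))
p = 110219 (p = Add(-5, Pow(Add(-763, 1095), 2)) = Add(-5, Pow(332, 2)) = Add(-5, 110224) = 110219)
Add(Mul(Mul(154, Function('y')(-5, 10)), O), Mul(-1, p)) = Add(Mul(Mul(154, Rational(-3, 4)), 144), Mul(-1, 110219)) = Add(Mul(Rational(-231, 2), 144), -110219) = Add(-16632, -110219) = -126851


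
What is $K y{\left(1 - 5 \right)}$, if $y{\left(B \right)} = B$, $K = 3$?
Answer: $-12$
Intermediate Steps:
$K y{\left(1 - 5 \right)} = 3 \left(1 - 5\right) = 3 \left(-4\right) = -12$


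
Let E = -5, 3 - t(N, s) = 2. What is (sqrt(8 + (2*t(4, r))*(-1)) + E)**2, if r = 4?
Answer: (5 - sqrt(6))**2 ≈ 6.5051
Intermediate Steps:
t(N, s) = 1 (t(N, s) = 3 - 1*2 = 3 - 2 = 1)
(sqrt(8 + (2*t(4, r))*(-1)) + E)**2 = (sqrt(8 + (2*1)*(-1)) - 5)**2 = (sqrt(8 + 2*(-1)) - 5)**2 = (sqrt(8 - 2) - 5)**2 = (sqrt(6) - 5)**2 = (-5 + sqrt(6))**2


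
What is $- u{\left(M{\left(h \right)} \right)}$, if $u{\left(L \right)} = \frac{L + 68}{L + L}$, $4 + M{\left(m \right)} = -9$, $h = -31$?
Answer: $\frac{55}{26} \approx 2.1154$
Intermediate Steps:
$M{\left(m \right)} = -13$ ($M{\left(m \right)} = -4 - 9 = -13$)
$u{\left(L \right)} = \frac{68 + L}{2 L}$
$- u{\left(M{\left(h \right)} \right)} = - \frac{68 - 13}{2 \left(-13\right)} = - \frac{\left(-1\right) 55}{2 \cdot 13} = \left(-1\right) \left(- \frac{55}{26}\right) = \frac{55}{26}$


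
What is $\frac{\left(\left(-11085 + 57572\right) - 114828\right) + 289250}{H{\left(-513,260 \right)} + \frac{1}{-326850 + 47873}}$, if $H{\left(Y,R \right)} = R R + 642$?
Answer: $\frac{61628530093}{19037948433} \approx 3.2371$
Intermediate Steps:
$H{\left(Y,R \right)} = 642 + R^{2}$ ($H{\left(Y,R \right)} = R^{2} + 642 = 642 + R^{2}$)
$\frac{\left(\left(-11085 + 57572\right) - 114828\right) + 289250}{H{\left(-513,260 \right)} + \frac{1}{-326850 + 47873}} = \frac{\left(\left(-11085 + 57572\right) - 114828\right) + 289250}{\left(642 + 260^{2}\right) + \frac{1}{-326850 + 47873}} = \frac{\left(46487 - 114828\right) + 289250}{\left(642 + 67600\right) + \frac{1}{-278977}} = \frac{-68341 + 289250}{68242 - \frac{1}{278977}} = \frac{220909}{\frac{19037948433}{278977}} = 220909 \cdot \frac{278977}{19037948433} = \frac{61628530093}{19037948433}$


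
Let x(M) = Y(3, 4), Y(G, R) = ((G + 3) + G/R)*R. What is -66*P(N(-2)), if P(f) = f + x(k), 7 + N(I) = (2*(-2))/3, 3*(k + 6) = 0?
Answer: -1232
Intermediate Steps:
k = -6 (k = -6 + (⅓)*0 = -6 + 0 = -6)
N(I) = -25/3 (N(I) = -7 + (2*(-2))/3 = -7 - 4*⅓ = -7 - 4/3 = -25/3)
Y(G, R) = R*(3 + G + G/R) (Y(G, R) = ((3 + G) + G/R)*R = (3 + G + G/R)*R = R*(3 + G + G/R))
x(M) = 27 (x(M) = 3 + 3*4 + 3*4 = 3 + 12 + 12 = 27)
P(f) = 27 + f (P(f) = f + 27 = 27 + f)
-66*P(N(-2)) = -66*(27 - 25/3) = -66*56/3 = -1232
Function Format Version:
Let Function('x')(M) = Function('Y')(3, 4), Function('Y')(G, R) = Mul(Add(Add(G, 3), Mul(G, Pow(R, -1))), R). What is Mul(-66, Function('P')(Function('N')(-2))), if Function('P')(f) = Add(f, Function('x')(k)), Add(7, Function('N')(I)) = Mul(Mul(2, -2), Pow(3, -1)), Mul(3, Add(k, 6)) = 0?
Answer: -1232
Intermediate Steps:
k = -6 (k = Add(-6, Mul(Rational(1, 3), 0)) = Add(-6, 0) = -6)
Function('N')(I) = Rational(-25, 3) (Function('N')(I) = Add(-7, Mul(Mul(2, -2), Pow(3, -1))) = Add(-7, Mul(-4, Rational(1, 3))) = Add(-7, Rational(-4, 3)) = Rational(-25, 3))
Function('Y')(G, R) = Mul(R, Add(3, G, Mul(G, Pow(R, -1)))) (Function('Y')(G, R) = Mul(Add(Add(3, G), Mul(G, Pow(R, -1))), R) = Mul(Add(3, G, Mul(G, Pow(R, -1))), R) = Mul(R, Add(3, G, Mul(G, Pow(R, -1)))))
Function('x')(M) = 27 (Function('x')(M) = Add(3, Mul(3, 4), Mul(3, 4)) = Add(3, 12, 12) = 27)
Function('P')(f) = Add(27, f) (Function('P')(f) = Add(f, 27) = Add(27, f))
Mul(-66, Function('P')(Function('N')(-2))) = Mul(-66, Add(27, Rational(-25, 3))) = Mul(-66, Rational(56, 3)) = -1232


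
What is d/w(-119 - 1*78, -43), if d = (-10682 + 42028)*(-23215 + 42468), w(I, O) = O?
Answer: -603504538/43 ≈ -1.4035e+7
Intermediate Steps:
d = 603504538 (d = 31346*19253 = 603504538)
d/w(-119 - 1*78, -43) = 603504538/(-43) = 603504538*(-1/43) = -603504538/43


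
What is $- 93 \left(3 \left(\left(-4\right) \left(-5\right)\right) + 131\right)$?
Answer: $-17763$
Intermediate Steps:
$- 93 \left(3 \left(\left(-4\right) \left(-5\right)\right) + 131\right) = - 93 \left(3 \cdot 20 + 131\right) = - 93 \left(60 + 131\right) = \left(-93\right) 191 = -17763$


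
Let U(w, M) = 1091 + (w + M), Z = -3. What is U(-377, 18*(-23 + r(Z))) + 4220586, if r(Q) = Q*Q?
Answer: 4221048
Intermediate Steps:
r(Q) = Q²
U(w, M) = 1091 + M + w (U(w, M) = 1091 + (M + w) = 1091 + M + w)
U(-377, 18*(-23 + r(Z))) + 4220586 = (1091 + 18*(-23 + (-3)²) - 377) + 4220586 = (1091 + 18*(-23 + 9) - 377) + 4220586 = (1091 + 18*(-14) - 377) + 4220586 = (1091 - 252 - 377) + 4220586 = 462 + 4220586 = 4221048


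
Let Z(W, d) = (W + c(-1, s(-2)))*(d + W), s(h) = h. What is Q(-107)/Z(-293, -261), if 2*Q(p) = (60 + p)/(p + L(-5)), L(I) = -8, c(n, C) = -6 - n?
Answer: 47/37971160 ≈ 1.2378e-6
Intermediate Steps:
Z(W, d) = (-5 + W)*(W + d) (Z(W, d) = (W + (-6 - 1*(-1)))*(d + W) = (W + (-6 + 1))*(W + d) = (W - 5)*(W + d) = (-5 + W)*(W + d))
Q(p) = (60 + p)/(2*(-8 + p)) (Q(p) = ((60 + p)/(p - 8))/2 = ((60 + p)/(-8 + p))/2 = (60 + p)/(2*(-8 + p)))
Q(-107)/Z(-293, -261) = ((60 - 107)/(2*(-8 - 107)))/((-293)² - 5*(-293) - 5*(-261) - 293*(-261)) = ((½)*(-47)/(-115))/(85849 + 1465 + 1305 + 76473) = ((½)*(-1/115)*(-47))/165092 = (47/230)*(1/165092) = 47/37971160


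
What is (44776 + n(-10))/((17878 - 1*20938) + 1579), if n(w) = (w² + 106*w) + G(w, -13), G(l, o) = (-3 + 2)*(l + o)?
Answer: -43839/1481 ≈ -29.601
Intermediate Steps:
G(l, o) = -l - o (G(l, o) = -(l + o) = -l - o)
n(w) = 13 + w² + 105*w (n(w) = (w² + 106*w) + (-w - 1*(-13)) = (w² + 106*w) + (-w + 13) = (w² + 106*w) + (13 - w) = 13 + w² + 105*w)
(44776 + n(-10))/((17878 - 1*20938) + 1579) = (44776 + (13 + (-10)² + 105*(-10)))/((17878 - 1*20938) + 1579) = (44776 + (13 + 100 - 1050))/((17878 - 20938) + 1579) = (44776 - 937)/(-3060 + 1579) = 43839/(-1481) = 43839*(-1/1481) = -43839/1481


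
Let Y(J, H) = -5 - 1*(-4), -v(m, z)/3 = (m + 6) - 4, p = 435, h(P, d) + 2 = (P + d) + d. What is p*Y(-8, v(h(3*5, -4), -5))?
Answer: -435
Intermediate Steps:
h(P, d) = -2 + P + 2*d (h(P, d) = -2 + ((P + d) + d) = -2 + (P + 2*d) = -2 + P + 2*d)
v(m, z) = -6 - 3*m (v(m, z) = -3*((m + 6) - 4) = -3*((6 + m) - 4) = -3*(2 + m) = -6 - 3*m)
Y(J, H) = -1 (Y(J, H) = -5 + 4 = -1)
p*Y(-8, v(h(3*5, -4), -5)) = 435*(-1) = -435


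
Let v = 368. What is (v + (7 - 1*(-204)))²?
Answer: 335241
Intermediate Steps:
(v + (7 - 1*(-204)))² = (368 + (7 - 1*(-204)))² = (368 + (7 + 204))² = (368 + 211)² = 579² = 335241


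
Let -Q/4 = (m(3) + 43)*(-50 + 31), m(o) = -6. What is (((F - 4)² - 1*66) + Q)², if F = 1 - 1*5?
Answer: 7896100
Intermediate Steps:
F = -4 (F = 1 - 5 = -4)
Q = 2812 (Q = -4*(-6 + 43)*(-50 + 31) = -148*(-19) = -4*(-703) = 2812)
(((F - 4)² - 1*66) + Q)² = (((-4 - 4)² - 1*66) + 2812)² = (((-8)² - 66) + 2812)² = ((64 - 66) + 2812)² = (-2 + 2812)² = 2810² = 7896100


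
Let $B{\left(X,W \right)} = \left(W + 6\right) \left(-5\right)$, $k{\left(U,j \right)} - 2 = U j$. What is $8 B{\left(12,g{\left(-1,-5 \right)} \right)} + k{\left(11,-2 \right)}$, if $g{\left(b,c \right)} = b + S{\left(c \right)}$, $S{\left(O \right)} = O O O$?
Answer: $4780$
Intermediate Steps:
$S{\left(O \right)} = O^{3}$ ($S{\left(O \right)} = O O^{2} = O^{3}$)
$k{\left(U,j \right)} = 2 + U j$
$g{\left(b,c \right)} = b + c^{3}$
$B{\left(X,W \right)} = -30 - 5 W$ ($B{\left(X,W \right)} = \left(6 + W\right) \left(-5\right) = -30 - 5 W$)
$8 B{\left(12,g{\left(-1,-5 \right)} \right)} + k{\left(11,-2 \right)} = 8 \left(-30 - 5 \left(-1 + \left(-5\right)^{3}\right)\right) + \left(2 + 11 \left(-2\right)\right) = 8 \left(-30 - 5 \left(-1 - 125\right)\right) + \left(2 - 22\right) = 8 \left(-30 - -630\right) - 20 = 8 \left(-30 + 630\right) - 20 = 8 \cdot 600 - 20 = 4800 - 20 = 4780$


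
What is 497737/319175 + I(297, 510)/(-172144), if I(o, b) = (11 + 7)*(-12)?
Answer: 10718922491/6868007650 ≈ 1.5607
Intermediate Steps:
I(o, b) = -216 (I(o, b) = 18*(-12) = -216)
497737/319175 + I(297, 510)/(-172144) = 497737/319175 - 216/(-172144) = 497737*(1/319175) - 216*(-1/172144) = 497737/319175 + 27/21518 = 10718922491/6868007650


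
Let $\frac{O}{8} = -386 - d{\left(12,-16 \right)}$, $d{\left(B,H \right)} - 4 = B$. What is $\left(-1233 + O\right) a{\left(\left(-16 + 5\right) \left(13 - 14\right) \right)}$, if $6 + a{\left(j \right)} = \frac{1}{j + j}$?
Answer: $\frac{582819}{22} \approx 26492.0$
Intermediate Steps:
$a{\left(j \right)} = -6 + \frac{1}{2 j}$ ($a{\left(j \right)} = -6 + \frac{1}{j + j} = -6 + \frac{1}{2 j}$)
$d{\left(B,H \right)} = 4 + B$
$O = -3216$ ($O = 8 \left(-386 - \left(4 + 12\right)\right) = 8 \left(-386 - 16\right) = 8 \left(-402\right) = -3216$)
$\left(-1233 + O\right) a{\left(\left(-16 + 5\right) \left(13 - 14\right) \right)} = \left(-1233 - 3216\right) \left(-6 + \frac{1}{2 \left(-16 + 5\right) \left(13 - 14\right)}\right) = - 4449 \left(-6 + \frac{1}{2 \left(\left(-11\right) \left(-1\right)\right)}\right) = - 4449 \left(-6 + \frac{1}{2 \cdot 11}\right) = - 4449 \left(-6 + \frac{1}{2} \cdot \frac{1}{11}\right) = - 4449 \left(-6 + \frac{1}{22}\right) = \left(-4449\right) \left(- \frac{131}{22}\right) = \frac{582819}{22}$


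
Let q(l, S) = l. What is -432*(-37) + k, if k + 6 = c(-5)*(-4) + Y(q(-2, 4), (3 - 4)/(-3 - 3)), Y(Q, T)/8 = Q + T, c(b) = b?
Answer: 47950/3 ≈ 15983.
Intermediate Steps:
Y(Q, T) = 8*Q + 8*T (Y(Q, T) = 8*(Q + T) = 8*Q + 8*T)
k = -⅔ (k = -6 + (-5*(-4) + (8*(-2) + 8*((3 - 4)/(-3 - 3)))) = -6 + (20 + (-16 + 8*(-1/(-6)))) = -6 + (20 + (-16 + 8*(-1*(-⅙)))) = -6 + (20 + (-16 + 8*(⅙))) = -6 + (20 + (-16 + 4/3)) = -6 + (20 - 44/3) = -6 + 16/3 = -⅔ ≈ -0.66667)
-432*(-37) + k = -432*(-37) - ⅔ = -72*(-222) - ⅔ = 15984 - ⅔ = 47950/3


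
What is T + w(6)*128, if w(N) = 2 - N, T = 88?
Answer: -424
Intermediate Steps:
T + w(6)*128 = 88 + (2 - 1*6)*128 = 88 + (2 - 6)*128 = 88 - 4*128 = 88 - 512 = -424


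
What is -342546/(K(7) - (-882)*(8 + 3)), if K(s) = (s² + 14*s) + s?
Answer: -171273/4928 ≈ -34.755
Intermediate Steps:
K(s) = s² + 15*s
-342546/(K(7) - (-882)*(8 + 3)) = -342546/(7*(15 + 7) - (-882)*(8 + 3)) = -342546/(7*22 - (-882)*11) = -342546/(154 - 441*(-22)) = -342546/(154 + 9702) = -342546/9856 = -342546*1/9856 = -171273/4928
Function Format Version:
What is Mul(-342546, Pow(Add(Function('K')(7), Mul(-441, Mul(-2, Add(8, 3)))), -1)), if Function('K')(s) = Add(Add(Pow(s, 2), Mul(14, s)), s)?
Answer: Rational(-171273, 4928) ≈ -34.755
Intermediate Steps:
Function('K')(s) = Add(Pow(s, 2), Mul(15, s))
Mul(-342546, Pow(Add(Function('K')(7), Mul(-441, Mul(-2, Add(8, 3)))), -1)) = Mul(-342546, Pow(Add(Mul(7, Add(15, 7)), Mul(-441, Mul(-2, Add(8, 3)))), -1)) = Mul(-342546, Pow(Add(Mul(7, 22), Mul(-441, Mul(-2, 11))), -1)) = Mul(-342546, Pow(Add(154, Mul(-441, -22)), -1)) = Mul(-342546, Pow(Add(154, 9702), -1)) = Mul(-342546, Pow(9856, -1)) = Mul(-342546, Rational(1, 9856)) = Rational(-171273, 4928)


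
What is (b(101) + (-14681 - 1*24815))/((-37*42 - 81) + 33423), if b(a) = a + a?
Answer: -2183/1766 ≈ -1.2361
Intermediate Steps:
b(a) = 2*a
(b(101) + (-14681 - 1*24815))/((-37*42 - 81) + 33423) = (2*101 + (-14681 - 1*24815))/((-37*42 - 81) + 33423) = (202 + (-14681 - 24815))/((-1554 - 81) + 33423) = (202 - 39496)/(-1635 + 33423) = -39294/31788 = -39294*1/31788 = -2183/1766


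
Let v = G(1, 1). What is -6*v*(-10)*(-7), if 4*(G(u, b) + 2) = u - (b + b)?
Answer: 945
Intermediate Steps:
G(u, b) = -2 - b/2 + u/4 (G(u, b) = -2 + (u - (b + b))/4 = -2 + (u - 2*b)/4 = -2 + (-b/2 + u/4) = -2 - b/2 + u/4)
v = -9/4 (v = -2 - ½*1 + (¼)*1 = -2 - ½ + ¼ = -9/4 ≈ -2.2500)
-6*v*(-10)*(-7) = -6*(-9/4*(-10))*(-7) = -135*(-7) = -6*(-315/2) = 945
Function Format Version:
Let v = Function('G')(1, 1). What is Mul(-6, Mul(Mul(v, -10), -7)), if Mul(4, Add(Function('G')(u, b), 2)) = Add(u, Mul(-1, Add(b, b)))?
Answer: 945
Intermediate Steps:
Function('G')(u, b) = Add(-2, Mul(Rational(-1, 2), b), Mul(Rational(1, 4), u)) (Function('G')(u, b) = Add(-2, Mul(Rational(1, 4), Add(u, Mul(-1, Add(b, b))))) = Add(-2, Mul(Rational(1, 4), Add(u, Mul(-1, Mul(2, b))))) = Add(-2, Mul(Rational(1, 4), Add(u, Mul(-2, b)))) = Add(-2, Add(Mul(Rational(-1, 2), b), Mul(Rational(1, 4), u))) = Add(-2, Mul(Rational(-1, 2), b), Mul(Rational(1, 4), u)))
v = Rational(-9, 4) (v = Add(-2, Mul(Rational(-1, 2), 1), Mul(Rational(1, 4), 1)) = Add(-2, Rational(-1, 2), Rational(1, 4)) = Rational(-9, 4) ≈ -2.2500)
Mul(-6, Mul(Mul(v, -10), -7)) = Mul(-6, Mul(Mul(Rational(-9, 4), -10), -7)) = Mul(-6, Mul(Rational(45, 2), -7)) = Mul(-6, Rational(-315, 2)) = 945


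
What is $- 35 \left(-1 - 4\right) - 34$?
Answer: $141$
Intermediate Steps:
$- 35 \left(-1 - 4\right) - 34 = \left(-35\right) \left(-5\right) - 34 = 175 - 34 = 141$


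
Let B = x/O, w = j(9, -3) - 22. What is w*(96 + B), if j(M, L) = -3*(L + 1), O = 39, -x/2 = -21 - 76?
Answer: -63008/39 ≈ -1615.6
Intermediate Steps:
x = 194 (x = -2*(-21 - 76) = -2*(-97) = 194)
j(M, L) = -3 - 3*L (j(M, L) = -3*(1 + L) = -3 - 3*L)
w = -16 (w = (-3 - 3*(-3)) - 22 = (-3 + 9) - 22 = 6 - 22 = -16)
B = 194/39 ≈ 4.9744
w*(96 + B) = -16*(96 + 194/39) = -16*3938/39 = -63008/39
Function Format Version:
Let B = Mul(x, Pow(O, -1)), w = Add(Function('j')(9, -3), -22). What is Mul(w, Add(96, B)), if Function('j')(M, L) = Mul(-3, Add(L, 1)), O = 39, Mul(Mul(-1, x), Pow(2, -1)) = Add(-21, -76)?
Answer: Rational(-63008, 39) ≈ -1615.6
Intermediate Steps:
x = 194 (x = Mul(-2, Add(-21, -76)) = Mul(-2, -97) = 194)
Function('j')(M, L) = Add(-3, Mul(-3, L)) (Function('j')(M, L) = Mul(-3, Add(1, L)) = Add(-3, Mul(-3, L)))
w = -16 (w = Add(Add(-3, Mul(-3, -3)), -22) = Add(Add(-3, 9), -22) = Add(6, -22) = -16)
B = Rational(194, 39) (B = Mul(194, Pow(39, -1)) = Mul(194, Rational(1, 39)) = Rational(194, 39) ≈ 4.9744)
Mul(w, Add(96, B)) = Mul(-16, Add(96, Rational(194, 39))) = Mul(-16, Rational(3938, 39)) = Rational(-63008, 39)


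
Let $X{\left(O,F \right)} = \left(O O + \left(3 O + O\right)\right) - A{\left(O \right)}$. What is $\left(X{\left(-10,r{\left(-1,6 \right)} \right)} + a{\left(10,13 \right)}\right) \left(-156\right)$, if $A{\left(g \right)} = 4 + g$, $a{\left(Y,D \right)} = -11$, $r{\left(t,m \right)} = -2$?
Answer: $-8580$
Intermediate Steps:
$X{\left(O,F \right)} = -4 + O^{2} + 3 O$ ($X{\left(O,F \right)} = \left(O O + \left(3 O + O\right)\right) - \left(4 + O\right) = \left(O^{2} + 4 O\right) - \left(4 + O\right) = -4 + O^{2} + 3 O$)
$\left(X{\left(-10,r{\left(-1,6 \right)} \right)} + a{\left(10,13 \right)}\right) \left(-156\right) = \left(\left(-4 + \left(-10\right)^{2} + 3 \left(-10\right)\right) - 11\right) \left(-156\right) = \left(\left(-4 + 100 - 30\right) - 11\right) \left(-156\right) = \left(66 - 11\right) \left(-156\right) = 55 \left(-156\right) = -8580$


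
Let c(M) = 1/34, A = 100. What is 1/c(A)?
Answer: 34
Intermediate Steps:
c(M) = 1/34
1/c(A) = 1/(1/34) = 34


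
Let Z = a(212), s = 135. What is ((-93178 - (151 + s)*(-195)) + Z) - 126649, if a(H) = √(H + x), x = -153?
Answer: -164057 + √59 ≈ -1.6405e+5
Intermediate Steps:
a(H) = √(-153 + H) (a(H) = √(H - 153) = √(-153 + H))
Z = √59 (Z = √(-153 + 212) = √59 ≈ 7.6811)
((-93178 - (151 + s)*(-195)) + Z) - 126649 = ((-93178 - (151 + 135)*(-195)) + √59) - 126649 = ((-93178 - 286*(-195)) + √59) - 126649 = ((-93178 - 1*(-55770)) + √59) - 126649 = ((-93178 + 55770) + √59) - 126649 = (-37408 + √59) - 126649 = -164057 + √59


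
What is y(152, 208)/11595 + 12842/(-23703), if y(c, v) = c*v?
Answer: 200163686/91612095 ≈ 2.1849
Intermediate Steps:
y(152, 208)/11595 + 12842/(-23703) = (152*208)/11595 + 12842/(-23703) = 31616*(1/11595) + 12842*(-1/23703) = 31616/11595 - 12842/23703 = 200163686/91612095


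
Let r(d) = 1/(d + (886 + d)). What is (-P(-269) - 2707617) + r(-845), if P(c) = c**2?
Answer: -2235102313/804 ≈ -2.7800e+6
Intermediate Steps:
r(d) = 1/(886 + 2*d)
(-P(-269) - 2707617) + r(-845) = (-1*(-269)**2 - 2707617) + 1/(2*(443 - 845)) = (-1*72361 - 2707617) + (1/2)/(-402) = (-72361 - 2707617) + (1/2)*(-1/402) = -2779978 - 1/804 = -2235102313/804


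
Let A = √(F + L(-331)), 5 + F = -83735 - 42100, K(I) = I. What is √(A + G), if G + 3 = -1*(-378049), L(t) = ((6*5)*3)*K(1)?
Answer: √(378046 + 5*I*√5030) ≈ 614.85 + 0.288*I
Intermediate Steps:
L(t) = 90 (L(t) = ((6*5)*3)*1 = (30*3)*1 = 90*1 = 90)
G = 378046 (G = -3 - 1*(-378049) = -3 + 378049 = 378046)
F = -125840 (F = -5 + (-83735 - 42100) = -5 - 125835 = -125840)
A = 5*I*√5030 (A = √(-125840 + 90) = √(-125750) = 5*I*√5030 ≈ 354.61*I)
√(A + G) = √(5*I*√5030 + 378046) = √(378046 + 5*I*√5030)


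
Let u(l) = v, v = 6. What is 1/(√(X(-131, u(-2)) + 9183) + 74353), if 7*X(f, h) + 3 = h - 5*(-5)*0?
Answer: 520471/38698515979 - 2*√112497/38698515979 ≈ 1.3432e-5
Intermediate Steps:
u(l) = 6
X(f, h) = -3/7 + h/7 (X(f, h) = -3/7 + (h - 5*(-5)*0)/7 = -3/7 + (h + 25*0)/7 = -3/7 + (h + 0)/7 = -3/7 + h/7)
1/(√(X(-131, u(-2)) + 9183) + 74353) = 1/(√((-3/7 + (⅐)*6) + 9183) + 74353) = 1/(√((-3/7 + 6/7) + 9183) + 74353) = 1/(√(3/7 + 9183) + 74353) = 1/(√(64284/7) + 74353) = 1/(2*√112497/7 + 74353) = 1/(74353 + 2*√112497/7)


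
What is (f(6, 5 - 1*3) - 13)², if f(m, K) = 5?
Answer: 64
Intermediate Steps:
(f(6, 5 - 1*3) - 13)² = (5 - 13)² = (-8)² = 64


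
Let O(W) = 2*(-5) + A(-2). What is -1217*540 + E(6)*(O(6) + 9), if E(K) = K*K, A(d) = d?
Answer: -657288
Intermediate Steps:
O(W) = -12 (O(W) = 2*(-5) - 2 = -10 - 2 = -12)
E(K) = K**2
-1217*540 + E(6)*(O(6) + 9) = -1217*540 + 6**2*(-12 + 9) = -657180 + 36*(-3) = -657180 - 108 = -657288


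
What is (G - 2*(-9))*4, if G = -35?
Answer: -68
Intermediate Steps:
(G - 2*(-9))*4 = (-35 - 2*(-9))*4 = (-35 + 18)*4 = -17*4 = -68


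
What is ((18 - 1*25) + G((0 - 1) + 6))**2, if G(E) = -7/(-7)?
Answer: 36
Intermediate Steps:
G(E) = 1 (G(E) = -7*(-1/7) = 1)
((18 - 1*25) + G((0 - 1) + 6))**2 = ((18 - 1*25) + 1)**2 = ((18 - 25) + 1)**2 = (-7 + 1)**2 = (-6)**2 = 36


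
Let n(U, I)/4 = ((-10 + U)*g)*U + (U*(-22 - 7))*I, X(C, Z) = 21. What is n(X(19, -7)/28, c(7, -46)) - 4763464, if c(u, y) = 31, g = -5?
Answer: -19064089/4 ≈ -4.7660e+6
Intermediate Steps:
n(U, I) = -116*I*U + 4*U*(50 - 5*U) (n(U, I) = 4*(((-10 + U)*(-5))*U + (U*(-22 - 7))*I) = 4*((50 - 5*U)*U + (U*(-29))*I) = 4*(U*(50 - 5*U) + (-29*U)*I) = 4*(U*(50 - 5*U) - 29*I*U) = -116*I*U + 4*U*(50 - 5*U))
n(X(19, -7)/28, c(7, -46)) - 4763464 = 4*(21/28)*(50 - 29*31 - 105/28) - 4763464 = 4*(21*(1/28))*(50 - 899 - 105/28) - 4763464 = 4*(¾)*(50 - 899 - 5*¾) - 4763464 = 4*(¾)*(50 - 899 - 15/4) - 4763464 = 4*(¾)*(-3411/4) - 4763464 = -10233/4 - 4763464 = -19064089/4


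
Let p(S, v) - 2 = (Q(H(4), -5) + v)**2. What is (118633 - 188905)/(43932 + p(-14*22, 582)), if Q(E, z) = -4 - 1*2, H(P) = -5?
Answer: -35136/187855 ≈ -0.18704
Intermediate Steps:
Q(E, z) = -6 (Q(E, z) = -4 - 2 = -6)
p(S, v) = 2 + (-6 + v)**2
(118633 - 188905)/(43932 + p(-14*22, 582)) = (118633 - 188905)/(43932 + (2 + (-6 + 582)**2)) = -70272/(43932 + (2 + 576**2)) = -70272/(43932 + (2 + 331776)) = -70272/(43932 + 331778) = -70272/375710 = -70272*1/375710 = -35136/187855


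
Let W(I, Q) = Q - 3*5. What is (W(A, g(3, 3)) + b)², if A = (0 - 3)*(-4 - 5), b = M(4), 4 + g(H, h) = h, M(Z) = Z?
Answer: 144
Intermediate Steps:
g(H, h) = -4 + h
b = 4
A = 27 (A = -3*(-9) = 27)
W(I, Q) = -15 + Q (W(I, Q) = Q - 15 = -15 + Q)
(W(A, g(3, 3)) + b)² = ((-15 + (-4 + 3)) + 4)² = ((-15 - 1) + 4)² = (-16 + 4)² = (-12)² = 144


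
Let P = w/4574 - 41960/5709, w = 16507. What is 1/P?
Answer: -26112966/97686577 ≈ -0.26731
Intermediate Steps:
P = -97686577/26112966 (P = 16507/4574 - 41960/5709 = -97686577/26112966 ≈ -3.7409)
1/P = 1/(-97686577/26112966) = -26112966/97686577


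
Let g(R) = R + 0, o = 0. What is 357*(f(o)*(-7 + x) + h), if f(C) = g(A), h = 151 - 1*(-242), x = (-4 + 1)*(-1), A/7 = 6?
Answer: 80325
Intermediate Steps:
A = 42 (A = 7*6 = 42)
x = 3 (x = -3*(-1) = 3)
h = 393 (h = 151 + 242 = 393)
g(R) = R
f(C) = 42
357*(f(o)*(-7 + x) + h) = 357*(42*(-7 + 3) + 393) = 357*(42*(-4) + 393) = 357*(-168 + 393) = 357*225 = 80325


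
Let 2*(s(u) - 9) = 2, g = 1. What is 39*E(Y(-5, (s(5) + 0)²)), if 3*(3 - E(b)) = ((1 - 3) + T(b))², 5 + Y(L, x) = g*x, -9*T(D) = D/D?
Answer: 4784/81 ≈ 59.062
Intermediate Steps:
s(u) = 10 (s(u) = 9 + (½)*2 = 9 + 1 = 10)
T(D) = -⅑ (T(D) = -D/(9*D) = -⅑*1 = -⅑)
Y(L, x) = -5 + x (Y(L, x) = -5 + 1*x = -5 + x)
E(b) = 368/243 (E(b) = 3 - ((1 - 3) - ⅑)²/3 = 3 - (-2 - ⅑)²/3 = 3 - (-19/9)²/3 = 3 - ⅓*361/81 = 3 - 361/243 = 368/243)
39*E(Y(-5, (s(5) + 0)²)) = 39*(368/243) = 4784/81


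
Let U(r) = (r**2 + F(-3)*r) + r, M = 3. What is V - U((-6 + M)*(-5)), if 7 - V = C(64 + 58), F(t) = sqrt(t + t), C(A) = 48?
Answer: -281 - 15*I*sqrt(6) ≈ -281.0 - 36.742*I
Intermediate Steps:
F(t) = sqrt(2)*sqrt(t) (F(t) = sqrt(2*t) = sqrt(2)*sqrt(t))
V = -41 (V = 7 - 1*48 = 7 - 48 = -41)
U(r) = r + r**2 + I*r*sqrt(6) (U(r) = (r**2 + (sqrt(2)*sqrt(-3))*r) + r = (r**2 + (sqrt(2)*(I*sqrt(3)))*r) + r = (r**2 + (I*sqrt(6))*r) + r = (r**2 + I*r*sqrt(6)) + r = r + r**2 + I*r*sqrt(6))
V - U((-6 + M)*(-5)) = -41 - (-6 + 3)*(-5)*(1 + (-6 + 3)*(-5) + I*sqrt(6)) = -41 - (-3*(-5))*(1 - 3*(-5) + I*sqrt(6)) = -41 - 15*(1 + 15 + I*sqrt(6)) = -41 - 15*(16 + I*sqrt(6)) = -41 - (240 + 15*I*sqrt(6)) = -41 + (-240 - 15*I*sqrt(6)) = -281 - 15*I*sqrt(6)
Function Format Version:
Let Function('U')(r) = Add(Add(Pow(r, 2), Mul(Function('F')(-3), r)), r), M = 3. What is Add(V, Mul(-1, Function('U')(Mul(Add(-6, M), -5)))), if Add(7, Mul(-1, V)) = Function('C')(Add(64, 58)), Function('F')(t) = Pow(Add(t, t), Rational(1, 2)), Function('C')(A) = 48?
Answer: Add(-281, Mul(-15, I, Pow(6, Rational(1, 2)))) ≈ Add(-281.00, Mul(-36.742, I))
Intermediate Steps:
Function('F')(t) = Mul(Pow(2, Rational(1, 2)), Pow(t, Rational(1, 2))) (Function('F')(t) = Pow(Mul(2, t), Rational(1, 2)) = Mul(Pow(2, Rational(1, 2)), Pow(t, Rational(1, 2))))
V = -41 (V = Add(7, Mul(-1, 48)) = Add(7, -48) = -41)
Function('U')(r) = Add(r, Pow(r, 2), Mul(I, r, Pow(6, Rational(1, 2)))) (Function('U')(r) = Add(Add(Pow(r, 2), Mul(Mul(Pow(2, Rational(1, 2)), Pow(-3, Rational(1, 2))), r)), r) = Add(Add(Pow(r, 2), Mul(Mul(Pow(2, Rational(1, 2)), Mul(I, Pow(3, Rational(1, 2)))), r)), r) = Add(Add(Pow(r, 2), Mul(Mul(I, Pow(6, Rational(1, 2))), r)), r) = Add(Add(Pow(r, 2), Mul(I, r, Pow(6, Rational(1, 2)))), r) = Add(r, Pow(r, 2), Mul(I, r, Pow(6, Rational(1, 2)))))
Add(V, Mul(-1, Function('U')(Mul(Add(-6, M), -5)))) = Add(-41, Mul(-1, Mul(Mul(Add(-6, 3), -5), Add(1, Mul(Add(-6, 3), -5), Mul(I, Pow(6, Rational(1, 2))))))) = Add(-41, Mul(-1, Mul(Mul(-3, -5), Add(1, Mul(-3, -5), Mul(I, Pow(6, Rational(1, 2))))))) = Add(-41, Mul(-1, Mul(15, Add(1, 15, Mul(I, Pow(6, Rational(1, 2))))))) = Add(-41, Mul(-1, Mul(15, Add(16, Mul(I, Pow(6, Rational(1, 2))))))) = Add(-41, Mul(-1, Add(240, Mul(15, I, Pow(6, Rational(1, 2)))))) = Add(-41, Add(-240, Mul(-15, I, Pow(6, Rational(1, 2))))) = Add(-281, Mul(-15, I, Pow(6, Rational(1, 2))))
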